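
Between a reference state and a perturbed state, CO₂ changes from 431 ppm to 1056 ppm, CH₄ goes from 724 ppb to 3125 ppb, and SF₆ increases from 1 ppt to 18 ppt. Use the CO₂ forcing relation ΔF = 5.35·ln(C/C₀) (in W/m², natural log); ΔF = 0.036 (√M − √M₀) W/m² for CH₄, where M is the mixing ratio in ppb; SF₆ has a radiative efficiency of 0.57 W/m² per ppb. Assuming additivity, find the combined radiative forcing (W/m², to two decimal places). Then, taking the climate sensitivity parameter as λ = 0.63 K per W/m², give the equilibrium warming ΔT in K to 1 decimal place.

CO₂: 5.35 × ln(1056/431) = 5.35 × ln(2.45012) = 5.35 × 0.89614 = 4.7943 W/m².
CH₄: 0.036 × (√3125 − √724) = 0.036 × (55.9017 − 26.9072) = 0.036 × 28.9945 = 1.0438 W/m².
SF₆: Δ = 18 − 1 = 17 ppt = 0.017 ppb; ΔF = 0.57 × 0.017 = 0.0097 W/m².
Total ΔF = 4.7943 + 1.0438 + 0.0097 = 5.8478 W/m².
ΔT = λ ΔF = 0.63 × 5.85 = 3.6855 K.

ΔF = 5.85 W/m²; ΔT = 3.7 K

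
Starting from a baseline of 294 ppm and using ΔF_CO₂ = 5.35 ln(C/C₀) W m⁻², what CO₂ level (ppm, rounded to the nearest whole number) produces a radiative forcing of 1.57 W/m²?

Set 5.35 ln(C/294) = 1.57, so ln(C/294) = 1.57/5.35 = 0.29346.
Then C/294 = e^0.29346 = 1.34106, giving C = 294 × 1.34106 = 394.27 ppm.

C ≈ 394 ppm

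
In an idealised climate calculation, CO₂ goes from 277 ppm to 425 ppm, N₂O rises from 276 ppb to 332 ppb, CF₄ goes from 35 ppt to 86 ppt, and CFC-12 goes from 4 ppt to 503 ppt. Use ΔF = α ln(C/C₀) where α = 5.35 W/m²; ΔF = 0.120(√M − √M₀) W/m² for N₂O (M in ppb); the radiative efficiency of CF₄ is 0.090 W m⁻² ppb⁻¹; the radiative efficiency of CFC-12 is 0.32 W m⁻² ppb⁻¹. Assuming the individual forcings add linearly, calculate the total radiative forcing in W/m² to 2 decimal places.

ΔF = 2.65 W/m²

CO₂: 5.35 × ln(425/277) = 5.35 × ln(1.53430) = 5.35 × 0.42807 = 2.2902 W/m².
N₂O: 0.120 × (√332 − √276) = 0.120 × (18.2209 − 16.6132) = 0.120 × 1.6077 = 0.1929 W/m².
CF₄: Δ = 86 − 35 = 51 ppt = 0.051 ppb; ΔF = 0.090 × 0.051 = 0.0046 W/m².
CFC-12: Δ = 503 − 4 = 499 ppt = 0.499 ppb; ΔF = 0.32 × 0.499 = 0.1597 W/m².
Total ΔF = 2.2902 + 0.1929 + 0.0046 + 0.1597 = 2.6474 W/m².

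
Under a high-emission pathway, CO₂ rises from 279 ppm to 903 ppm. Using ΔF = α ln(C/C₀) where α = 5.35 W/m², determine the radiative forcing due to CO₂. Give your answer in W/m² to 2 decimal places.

CO₂: 5.35 × ln(903/279) = 5.35 × ln(3.23656) = 5.35 × 1.17451 = 6.2836 W/m².

ΔF = 6.28 W/m²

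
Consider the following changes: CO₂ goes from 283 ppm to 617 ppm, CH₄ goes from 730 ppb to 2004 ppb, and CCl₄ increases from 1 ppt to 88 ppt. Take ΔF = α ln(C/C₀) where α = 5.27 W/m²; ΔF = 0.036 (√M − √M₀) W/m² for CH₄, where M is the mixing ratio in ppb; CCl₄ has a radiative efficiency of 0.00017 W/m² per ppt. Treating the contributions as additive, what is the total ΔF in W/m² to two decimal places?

CO₂: 5.27 × ln(617/283) = 5.27 × ln(2.18021) = 5.27 × 0.77942 = 4.1075 W/m².
CH₄: 0.036 × (√2004 − √730) = 0.036 × (44.7661 − 27.0185) = 0.036 × 17.7476 = 0.6389 W/m².
CCl₄: ΔF = 0.00017 × (88 − 1) = 0.00017 × 87 = 0.0148 W/m².
Total ΔF = 4.1075 + 0.6389 + 0.0148 = 4.7612 W/m².

ΔF = 4.76 W/m²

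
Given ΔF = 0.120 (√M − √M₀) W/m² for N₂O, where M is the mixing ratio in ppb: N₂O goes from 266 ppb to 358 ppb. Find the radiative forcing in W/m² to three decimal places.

ΔF = 0.313 W/m²

N₂O: 0.120 × (√358 − √266) = 0.120 × (18.9209 − 16.3095) = 0.120 × 2.6114 = 0.3134 W/m².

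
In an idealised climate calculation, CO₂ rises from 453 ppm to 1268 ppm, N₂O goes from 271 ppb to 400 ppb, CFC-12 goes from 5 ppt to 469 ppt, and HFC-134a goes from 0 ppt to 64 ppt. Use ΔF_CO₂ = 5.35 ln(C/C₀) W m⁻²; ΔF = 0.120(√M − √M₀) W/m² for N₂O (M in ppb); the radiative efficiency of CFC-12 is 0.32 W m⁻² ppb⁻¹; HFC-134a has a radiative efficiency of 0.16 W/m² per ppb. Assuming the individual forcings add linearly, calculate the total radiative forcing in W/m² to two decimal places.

CO₂: 5.35 × ln(1268/453) = 5.35 × ln(2.79912) = 5.35 × 1.02931 = 5.5068 W/m².
N₂O: 0.120 × (√400 − √271) = 0.120 × (20.0000 − 16.4621) = 0.120 × 3.5379 = 0.4245 W/m².
CFC-12: Δ = 469 − 5 = 464 ppt = 0.464 ppb; ΔF = 0.32 × 0.464 = 0.1485 W/m².
HFC-134a: Δ = 64 − 0 = 64 ppt = 0.064 ppb; ΔF = 0.16 × 0.064 = 0.0102 W/m².
Total ΔF = 5.5068 + 0.4245 + 0.1485 + 0.0102 = 6.0900 W/m².

ΔF = 6.09 W/m²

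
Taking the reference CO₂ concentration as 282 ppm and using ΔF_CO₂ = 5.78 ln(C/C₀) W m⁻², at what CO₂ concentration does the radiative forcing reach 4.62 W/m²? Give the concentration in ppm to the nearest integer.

Set 5.78 ln(C/282) = 4.62, so ln(C/282) = 4.62/5.78 = 0.79931.
Then C/282 = e^0.79931 = 2.22401, giving C = 282 × 2.22401 = 627.17 ppm.

C ≈ 627 ppm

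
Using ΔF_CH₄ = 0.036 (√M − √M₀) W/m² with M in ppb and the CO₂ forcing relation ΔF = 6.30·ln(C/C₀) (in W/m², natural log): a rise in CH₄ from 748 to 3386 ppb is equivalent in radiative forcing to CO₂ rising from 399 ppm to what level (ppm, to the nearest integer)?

CH₄ forcing: 0.036 × (√3386 − √748) = 0.036 × (58.1893 − 27.3496) = 0.036 × 30.8397 = 1.11023 W/m².
Set 6.30 ln(C/399) = 1.11023: ln(C/399) = 1.11023/6.30 = 0.17623, so C = 399 × e^0.17623 = 399 × 1.19271 = 475.89 ppm.

C ≈ 476 ppm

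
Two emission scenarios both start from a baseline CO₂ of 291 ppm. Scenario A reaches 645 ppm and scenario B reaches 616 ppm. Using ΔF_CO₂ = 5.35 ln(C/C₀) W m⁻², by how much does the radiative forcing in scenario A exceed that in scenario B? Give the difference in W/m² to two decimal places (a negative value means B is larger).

ΔF_A = 5.35 ln(645/291) = 5.35 × 0.79593 = 4.2582 W/m².
ΔF_B = 5.35 ln(616/291) = 5.35 × 0.74992 = 4.0121 W/m².
Difference: 4.2582 − 4.0121 = 0.2461 W/m².

ΔF_A − ΔF_B = 0.25 W/m²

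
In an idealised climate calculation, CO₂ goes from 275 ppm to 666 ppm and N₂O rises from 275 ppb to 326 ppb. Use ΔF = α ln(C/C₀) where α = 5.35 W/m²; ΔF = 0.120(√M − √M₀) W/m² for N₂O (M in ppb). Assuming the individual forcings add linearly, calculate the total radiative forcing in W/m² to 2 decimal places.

CO₂: 5.35 × ln(666/275) = 5.35 × ln(2.42182) = 5.35 × 0.88452 = 4.7322 W/m².
N₂O: 0.120 × (√326 − √275) = 0.120 × (18.0555 − 16.5831) = 0.120 × 1.4724 = 0.1767 W/m².
Total ΔF = 4.7322 + 0.1767 = 4.9089 W/m².

ΔF = 4.91 W/m²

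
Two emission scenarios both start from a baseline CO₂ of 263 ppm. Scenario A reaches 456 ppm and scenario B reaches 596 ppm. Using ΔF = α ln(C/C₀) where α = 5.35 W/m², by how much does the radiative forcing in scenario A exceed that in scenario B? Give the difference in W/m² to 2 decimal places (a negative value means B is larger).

ΔF_A = 5.35 ln(456/263) = 5.35 × 0.55034 = 2.9443 W/m².
ΔF_B = 5.35 ln(596/263) = 5.35 × 0.81809 = 4.3768 W/m².
Difference: 2.9443 − 4.3768 = -1.4325 W/m².

ΔF_A − ΔF_B = -1.43 W/m²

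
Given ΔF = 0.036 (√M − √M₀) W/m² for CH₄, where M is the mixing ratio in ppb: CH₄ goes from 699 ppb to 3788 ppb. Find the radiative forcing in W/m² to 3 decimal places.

ΔF = 1.264 W/m²

CH₄: 0.036 × (√3788 − √699) = 0.036 × (61.5467 − 26.4386) = 0.036 × 35.1081 = 1.2639 W/m².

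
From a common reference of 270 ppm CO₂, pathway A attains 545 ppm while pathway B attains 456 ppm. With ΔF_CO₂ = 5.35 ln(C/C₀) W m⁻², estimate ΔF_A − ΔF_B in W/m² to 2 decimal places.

ΔF_A − ΔF_B = 0.95 W/m²

ΔF_A = 5.35 ln(545/270) = 5.35 × 0.70236 = 3.7576 W/m².
ΔF_B = 5.35 ln(456/270) = 5.35 × 0.52407 = 2.8038 W/m².
Difference: 3.7576 − 2.8038 = 0.9538 W/m².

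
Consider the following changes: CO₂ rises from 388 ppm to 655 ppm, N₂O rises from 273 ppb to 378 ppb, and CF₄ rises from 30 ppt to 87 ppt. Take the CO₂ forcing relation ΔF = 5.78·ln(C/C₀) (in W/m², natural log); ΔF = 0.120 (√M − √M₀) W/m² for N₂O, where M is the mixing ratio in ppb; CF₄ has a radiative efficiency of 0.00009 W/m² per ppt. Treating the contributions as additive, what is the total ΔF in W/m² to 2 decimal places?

CO₂: 5.78 × ln(655/388) = 5.78 × ln(1.68814) = 5.78 × 0.52363 = 3.0266 W/m².
N₂O: 0.120 × (√378 − √273) = 0.120 × (19.4422 − 16.5227) = 0.120 × 2.9195 = 0.3503 W/m².
CF₄: ΔF = 0.00009 × (87 − 30) = 0.00009 × 57 = 0.0051 W/m².
Total ΔF = 3.0266 + 0.3503 + 0.0051 = 3.3820 W/m².

ΔF = 3.38 W/m²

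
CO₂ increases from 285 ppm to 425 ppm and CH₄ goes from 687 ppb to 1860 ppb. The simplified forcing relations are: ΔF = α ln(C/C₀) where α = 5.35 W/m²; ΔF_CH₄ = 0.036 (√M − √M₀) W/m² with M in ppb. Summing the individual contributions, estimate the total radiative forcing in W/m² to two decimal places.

CO₂: 5.35 × ln(425/285) = 5.35 × ln(1.49123) = 5.35 × 0.39960 = 2.1379 W/m².
CH₄: 0.036 × (√1860 − √687) = 0.036 × (43.1277 − 26.2107) = 0.036 × 16.9170 = 0.6090 W/m².
Total ΔF = 2.1379 + 0.6090 = 2.7469 W/m².

ΔF = 2.75 W/m²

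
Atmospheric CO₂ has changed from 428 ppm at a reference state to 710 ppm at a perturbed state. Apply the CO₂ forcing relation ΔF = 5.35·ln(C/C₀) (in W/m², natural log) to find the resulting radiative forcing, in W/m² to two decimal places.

CO₂: 5.35 × ln(710/428) = 5.35 × ln(1.65888) = 5.35 × 0.50614 = 2.7078 W/m².

ΔF = 2.71 W/m²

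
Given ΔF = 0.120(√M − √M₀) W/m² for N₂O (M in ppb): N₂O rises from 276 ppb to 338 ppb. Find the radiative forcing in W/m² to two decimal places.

ΔF = 0.21 W/m²

N₂O: 0.120 × (√338 − √276) = 0.120 × (18.3848 − 16.6132) = 0.120 × 1.7716 = 0.2126 W/m².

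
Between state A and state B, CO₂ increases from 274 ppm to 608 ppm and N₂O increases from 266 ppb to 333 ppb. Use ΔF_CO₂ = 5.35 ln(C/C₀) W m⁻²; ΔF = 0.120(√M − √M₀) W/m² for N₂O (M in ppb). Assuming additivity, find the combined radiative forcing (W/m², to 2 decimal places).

ΔF = 4.50 W/m²

CO₂: 5.35 × ln(608/274) = 5.35 × ln(2.21898) = 5.35 × 0.79705 = 4.2642 W/m².
N₂O: 0.120 × (√333 − √266) = 0.120 × (18.2483 − 16.3095) = 0.120 × 1.9388 = 0.2327 W/m².
Total ΔF = 4.2642 + 0.2327 = 4.4969 W/m².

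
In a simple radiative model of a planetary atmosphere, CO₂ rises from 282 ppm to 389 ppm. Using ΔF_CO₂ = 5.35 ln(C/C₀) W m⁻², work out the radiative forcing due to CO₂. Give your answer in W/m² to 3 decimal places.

CO₂: 5.35 × ln(389/282) = 5.35 × ln(1.37943) = 5.35 × 0.32167 = 1.7209 W/m².

ΔF = 1.721 W/m²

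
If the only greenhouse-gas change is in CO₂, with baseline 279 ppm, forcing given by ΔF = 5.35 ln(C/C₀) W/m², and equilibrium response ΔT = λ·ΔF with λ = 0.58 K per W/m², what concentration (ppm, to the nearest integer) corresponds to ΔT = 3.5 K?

Required forcing: ΔF = ΔT/λ = 3.5/0.58 = 6.0345 W/m².
Then ln(C/279) = ΔF/5.35 = 6.0345/5.35 = 1.12794.
So C = 279 × e^1.12794 = 279 × 3.08929 = 861.91 ppm.

C ≈ 862 ppm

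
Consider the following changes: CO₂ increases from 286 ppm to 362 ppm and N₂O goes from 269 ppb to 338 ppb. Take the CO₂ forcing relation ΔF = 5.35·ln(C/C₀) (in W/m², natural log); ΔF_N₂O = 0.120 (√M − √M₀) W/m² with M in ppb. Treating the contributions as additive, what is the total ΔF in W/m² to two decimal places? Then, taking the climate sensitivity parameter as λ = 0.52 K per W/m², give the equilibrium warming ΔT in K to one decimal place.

CO₂: 5.35 × ln(362/286) = 5.35 × ln(1.26573) = 5.35 × 0.23565 = 1.2607 W/m².
N₂O: 0.120 × (√338 − √269) = 0.120 × (18.3848 − 16.4012) = 0.120 × 1.9836 = 0.2380 W/m².
Total ΔF = 1.2607 + 0.2380 = 1.4987 W/m².
ΔT = λ ΔF = 0.52 × 1.50 = 0.7800 K.

ΔF = 1.50 W/m²; ΔT = 0.8 K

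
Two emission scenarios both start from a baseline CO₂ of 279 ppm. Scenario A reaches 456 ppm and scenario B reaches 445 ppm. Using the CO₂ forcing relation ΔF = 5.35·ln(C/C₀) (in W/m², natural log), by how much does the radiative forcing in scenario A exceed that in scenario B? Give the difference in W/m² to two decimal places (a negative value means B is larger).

ΔF_A = 5.35 ln(456/279) = 5.35 × 0.49128 = 2.6283 W/m².
ΔF_B = 5.35 ln(445/279) = 5.35 × 0.46686 = 2.4977 W/m².
Difference: 2.6283 − 2.4977 = 0.1306 W/m².
(Equivalently, ΔF_A − ΔF_B = 5.35 ln(456/445) = 5.35 × 0.02442 = 0.1306 W/m².)

ΔF_A − ΔF_B = 0.13 W/m²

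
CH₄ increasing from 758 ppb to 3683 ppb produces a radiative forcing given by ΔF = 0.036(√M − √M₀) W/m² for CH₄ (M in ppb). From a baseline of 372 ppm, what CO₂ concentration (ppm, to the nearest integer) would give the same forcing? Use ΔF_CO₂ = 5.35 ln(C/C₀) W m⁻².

C ≈ 465 ppm

CH₄ forcing: 0.036 × (√3683 − √758) = 0.036 × (60.6877 − 27.5318) = 0.036 × 33.1559 = 1.19361 W/m².
Set 5.35 ln(C/372) = 1.19361: ln(C/372) = 1.19361/5.35 = 0.22310, so C = 372 × e^0.22310 = 372 × 1.24995 = 464.98 ppm.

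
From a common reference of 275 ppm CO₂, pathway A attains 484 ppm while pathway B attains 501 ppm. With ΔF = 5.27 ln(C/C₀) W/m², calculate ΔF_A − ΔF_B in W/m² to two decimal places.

ΔF_A − ΔF_B = -0.18 W/m²

ΔF_A = 5.27 ln(484/275) = 5.27 × 0.56531 = 2.9792 W/m².
ΔF_B = 5.27 ln(501/275) = 5.27 × 0.59984 = 3.1612 W/m².
Difference: 2.9792 − 3.1612 = -0.1820 W/m².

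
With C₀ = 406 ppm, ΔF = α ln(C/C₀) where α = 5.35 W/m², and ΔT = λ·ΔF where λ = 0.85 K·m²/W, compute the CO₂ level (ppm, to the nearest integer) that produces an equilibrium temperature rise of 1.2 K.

C ≈ 529 ppm

Required forcing: ΔF = ΔT/λ = 1.2/0.85 = 1.4118 W/m².
Then ln(C/406) = ΔF/5.35 = 1.4118/5.35 = 0.26389.
So C = 406 × e^0.26389 = 406 × 1.30198 = 528.60 ppm.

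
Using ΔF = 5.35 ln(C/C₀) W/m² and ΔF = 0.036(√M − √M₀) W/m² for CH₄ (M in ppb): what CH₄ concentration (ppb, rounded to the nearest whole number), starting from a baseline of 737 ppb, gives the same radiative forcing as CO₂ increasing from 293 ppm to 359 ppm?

CO₂ forcing: 5.35 × ln(359/293) = 5.35 × 0.203150 = 1.08685 W/m².
Set 0.036(√M − √737) = 1.08685: √M = 1.08685/0.036 + √737 = 30.1903 + 27.1477 = 57.3380.
M = (57.3380)² = 3287.65 ppb.

M ≈ 3288 ppb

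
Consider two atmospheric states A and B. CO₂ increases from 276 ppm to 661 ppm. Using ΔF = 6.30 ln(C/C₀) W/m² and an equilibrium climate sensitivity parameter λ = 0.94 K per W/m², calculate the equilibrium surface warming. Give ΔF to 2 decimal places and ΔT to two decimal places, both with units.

ΔF = 5.50 W/m²; ΔT = 5.17 K

CO₂: 6.30 × ln(661/276) = 6.30 × ln(2.39493) = 6.30 × 0.87335 = 5.5021 W/m².
ΔT = λ ΔF = 0.94 × 5.50 = 5.1700 K.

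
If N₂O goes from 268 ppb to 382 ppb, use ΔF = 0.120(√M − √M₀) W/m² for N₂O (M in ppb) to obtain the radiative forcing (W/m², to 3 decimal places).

N₂O: 0.120 × (√382 − √268) = 0.120 × (19.5448 − 16.3707) = 0.120 × 3.1741 = 0.3809 W/m².

ΔF = 0.381 W/m²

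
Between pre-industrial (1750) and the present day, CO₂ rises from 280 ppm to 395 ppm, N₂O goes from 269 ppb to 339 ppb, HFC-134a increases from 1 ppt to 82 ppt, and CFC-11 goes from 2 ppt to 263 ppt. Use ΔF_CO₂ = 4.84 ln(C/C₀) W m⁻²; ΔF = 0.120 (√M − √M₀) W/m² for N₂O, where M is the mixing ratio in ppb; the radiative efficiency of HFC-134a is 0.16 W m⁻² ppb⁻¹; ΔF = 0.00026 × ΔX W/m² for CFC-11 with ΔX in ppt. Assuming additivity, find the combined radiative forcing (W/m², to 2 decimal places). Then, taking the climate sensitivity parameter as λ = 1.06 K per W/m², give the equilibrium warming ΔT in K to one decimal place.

ΔF = 1.99 W/m²; ΔT = 2.1 K

CO₂: 4.84 × ln(395/280) = 4.84 × ln(1.41071) = 4.84 × 0.34409 = 1.6654 W/m².
N₂O: 0.120 × (√339 − √269) = 0.120 × (18.4120 − 16.4012) = 0.120 × 2.0108 = 0.2413 W/m².
HFC-134a: Δ = 82 − 1 = 81 ppt = 0.081 ppb; ΔF = 0.16 × 0.081 = 0.0130 W/m².
CFC-11: ΔF = 0.00026 × (263 − 2) = 0.00026 × 261 = 0.0679 W/m².
Total ΔF = 1.6654 + 0.2413 + 0.0130 + 0.0679 = 1.9876 W/m².
ΔT = λ ΔF = 1.06 × 1.99 = 2.1094 K.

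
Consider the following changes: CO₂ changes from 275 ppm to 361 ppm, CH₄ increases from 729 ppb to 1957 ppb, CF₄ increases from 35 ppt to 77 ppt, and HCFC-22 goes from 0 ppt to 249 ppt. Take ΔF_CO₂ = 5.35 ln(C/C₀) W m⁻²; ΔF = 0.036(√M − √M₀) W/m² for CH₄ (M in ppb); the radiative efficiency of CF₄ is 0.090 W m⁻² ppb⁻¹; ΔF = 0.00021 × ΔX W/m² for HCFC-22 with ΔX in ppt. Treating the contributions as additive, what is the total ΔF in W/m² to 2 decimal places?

CO₂: 5.35 × ln(361/275) = 5.35 × ln(1.31273) = 5.35 × 0.27211 = 1.4558 W/m².
CH₄: 0.036 × (√1957 − √729) = 0.036 × (44.2380 − 27.0000) = 0.036 × 17.2380 = 0.6206 W/m².
CF₄: Δ = 77 − 35 = 42 ppt = 0.042 ppb; ΔF = 0.090 × 0.042 = 0.0038 W/m².
HCFC-22: ΔF = 0.00021 × (249 − 0) = 0.00021 × 249 = 0.0523 W/m².
Total ΔF = 1.4558 + 0.6206 + 0.0038 + 0.0523 = 2.1325 W/m².

ΔF = 2.13 W/m²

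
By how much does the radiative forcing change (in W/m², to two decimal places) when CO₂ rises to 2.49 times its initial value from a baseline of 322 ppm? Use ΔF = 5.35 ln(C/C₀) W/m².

ΔF = 4.88 W/m²

ΔF = 5.35 × ln(2.49) = 5.35 × 0.91228 = 4.8807 W/m².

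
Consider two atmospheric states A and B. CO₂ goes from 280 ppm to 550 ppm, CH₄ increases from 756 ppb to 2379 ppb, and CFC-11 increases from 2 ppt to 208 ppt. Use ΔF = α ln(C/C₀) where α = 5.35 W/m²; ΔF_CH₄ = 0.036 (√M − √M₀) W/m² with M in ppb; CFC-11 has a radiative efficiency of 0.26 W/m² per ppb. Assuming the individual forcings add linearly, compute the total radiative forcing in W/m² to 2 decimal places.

CO₂: 5.35 × ln(550/280) = 5.35 × ln(1.96429) = 5.35 × 0.67513 = 3.6119 W/m².
CH₄: 0.036 × (√2379 − √756) = 0.036 × (48.7750 − 27.4955) = 0.036 × 21.2795 = 0.7661 W/m².
CFC-11: Δ = 208 − 2 = 206 ppt = 0.206 ppb; ΔF = 0.26 × 0.206 = 0.0536 W/m².
Total ΔF = 3.6119 + 0.7661 + 0.0536 = 4.4316 W/m².

ΔF = 4.43 W/m²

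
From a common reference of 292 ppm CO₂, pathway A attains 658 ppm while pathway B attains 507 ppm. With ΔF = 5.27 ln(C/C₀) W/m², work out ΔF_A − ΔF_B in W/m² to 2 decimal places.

ΔF_A − ΔF_B = 1.37 W/m²

ΔF_A = 5.27 ln(658/292) = 5.27 × 0.81245 = 4.2816 W/m².
ΔF_B = 5.27 ln(507/292) = 5.27 × 0.55176 = 2.9078 W/m².
Difference: 4.2816 − 2.9078 = 1.3738 W/m².
(Equivalently, ΔF_A − ΔF_B = 5.27 ln(658/507) = 5.27 × 0.26069 = 1.3738 W/m².)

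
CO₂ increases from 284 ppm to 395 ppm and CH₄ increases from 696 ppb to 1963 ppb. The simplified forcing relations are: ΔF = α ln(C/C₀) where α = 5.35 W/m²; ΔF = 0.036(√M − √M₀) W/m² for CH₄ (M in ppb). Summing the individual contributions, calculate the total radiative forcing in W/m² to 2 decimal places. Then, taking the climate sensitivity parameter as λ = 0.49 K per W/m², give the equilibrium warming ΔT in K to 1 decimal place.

ΔF = 2.41 W/m²; ΔT = 1.2 K

CO₂: 5.35 × ln(395/284) = 5.35 × ln(1.39085) = 5.35 × 0.32992 = 1.7651 W/m².
CH₄: 0.036 × (√1963 − √696) = 0.036 × (44.3058 − 26.3818) = 0.036 × 17.9240 = 0.6453 W/m².
Total ΔF = 1.7651 + 0.6453 = 2.4104 W/m².
ΔT = λ ΔF = 0.49 × 2.41 = 1.1809 K.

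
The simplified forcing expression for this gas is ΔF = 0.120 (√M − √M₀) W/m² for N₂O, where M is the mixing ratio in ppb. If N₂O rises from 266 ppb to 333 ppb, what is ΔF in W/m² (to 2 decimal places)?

ΔF = 0.23 W/m²

N₂O: 0.120 × (√333 − √266) = 0.120 × (18.2483 − 16.3095) = 0.120 × 1.9388 = 0.2327 W/m².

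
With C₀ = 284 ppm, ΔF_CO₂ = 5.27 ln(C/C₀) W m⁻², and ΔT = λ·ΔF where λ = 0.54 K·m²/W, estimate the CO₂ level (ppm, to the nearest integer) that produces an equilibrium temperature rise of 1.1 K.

Required forcing: ΔF = ΔT/λ = 1.1/0.54 = 2.0370 W/m².
Then ln(C/284) = ΔF/5.27 = 2.0370/5.27 = 0.38653.
So C = 284 × e^0.38653 = 284 × 1.47186 = 418.01 ppm.

C ≈ 418 ppm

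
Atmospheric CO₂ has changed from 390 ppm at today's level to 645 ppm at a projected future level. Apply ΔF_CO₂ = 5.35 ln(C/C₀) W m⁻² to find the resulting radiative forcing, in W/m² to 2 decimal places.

ΔF = 2.69 W/m²

CO₂: 5.35 × ln(645/390) = 5.35 × ln(1.65385) = 5.35 × 0.50311 = 2.6916 W/m².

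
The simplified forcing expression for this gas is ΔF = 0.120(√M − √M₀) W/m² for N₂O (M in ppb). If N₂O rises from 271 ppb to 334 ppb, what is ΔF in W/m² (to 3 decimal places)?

ΔF = 0.218 W/m²

N₂O: 0.120 × (√334 − √271) = 0.120 × (18.2757 − 16.4621) = 0.120 × 1.8136 = 0.2176 W/m².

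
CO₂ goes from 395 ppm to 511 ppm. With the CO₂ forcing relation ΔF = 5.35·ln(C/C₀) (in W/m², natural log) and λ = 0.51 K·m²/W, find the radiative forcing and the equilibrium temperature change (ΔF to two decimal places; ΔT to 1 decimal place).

ΔF = 1.38 W/m²; ΔT = 0.7 K

CO₂: 5.35 × ln(511/395) = 5.35 × ln(1.29367) = 5.35 × 0.25748 = 1.3775 W/m².
ΔT = λ ΔF = 0.51 × 1.38 = 0.7038 K.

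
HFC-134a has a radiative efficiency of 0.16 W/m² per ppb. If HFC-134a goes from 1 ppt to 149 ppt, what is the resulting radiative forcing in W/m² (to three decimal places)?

HFC-134a: Δ = 149 − 1 = 148 ppt = 0.148 ppb; ΔF = 0.16 × 0.148 = 0.0237 W/m².

ΔF = 0.024 W/m²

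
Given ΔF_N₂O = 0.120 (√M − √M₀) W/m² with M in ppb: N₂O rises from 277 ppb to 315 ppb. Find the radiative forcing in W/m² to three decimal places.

ΔF = 0.133 W/m²

N₂O: 0.120 × (√315 − √277) = 0.120 × (17.7482 − 16.6433) = 0.120 × 1.1049 = 0.1326 W/m².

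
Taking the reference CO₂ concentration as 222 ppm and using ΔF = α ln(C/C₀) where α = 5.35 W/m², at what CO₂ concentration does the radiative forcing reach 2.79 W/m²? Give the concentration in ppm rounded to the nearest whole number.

Set 5.35 ln(C/222) = 2.79, so ln(C/222) = 2.79/5.35 = 0.52150.
Then C/222 = e^0.52150 = 1.68455, giving C = 222 × 1.68455 = 373.97 ppm.

C ≈ 374 ppm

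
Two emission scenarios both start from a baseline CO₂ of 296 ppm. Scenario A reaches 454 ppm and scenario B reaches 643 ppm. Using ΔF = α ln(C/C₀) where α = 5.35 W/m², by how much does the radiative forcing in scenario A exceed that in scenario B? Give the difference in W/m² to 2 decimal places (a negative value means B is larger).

ΔF_A = 5.35 ln(454/296) = 5.35 × 0.42774 = 2.2884 W/m².
ΔF_B = 5.35 ln(643/296) = 5.35 × 0.77579 = 4.1505 W/m².
Difference: 2.2884 − 4.1505 = -1.8621 W/m².

ΔF_A − ΔF_B = -1.86 W/m²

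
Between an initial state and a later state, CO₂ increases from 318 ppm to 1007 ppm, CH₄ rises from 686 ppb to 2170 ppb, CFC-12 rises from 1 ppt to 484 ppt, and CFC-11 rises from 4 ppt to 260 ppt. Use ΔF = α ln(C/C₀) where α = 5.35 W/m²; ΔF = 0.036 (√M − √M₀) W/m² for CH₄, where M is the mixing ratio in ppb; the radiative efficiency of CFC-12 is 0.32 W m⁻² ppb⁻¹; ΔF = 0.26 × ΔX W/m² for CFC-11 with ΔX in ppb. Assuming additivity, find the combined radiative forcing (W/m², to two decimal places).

CO₂: 5.35 × ln(1007/318) = 5.35 × ln(3.16667) = 5.35 × 1.15268 = 6.1668 W/m².
CH₄: 0.036 × (√2170 − √686) = 0.036 × (46.5833 − 26.1916) = 0.036 × 20.3917 = 0.7341 W/m².
CFC-12: Δ = 484 − 1 = 483 ppt = 0.483 ppb; ΔF = 0.32 × 0.483 = 0.1546 W/m².
CFC-11: Δ = 260 − 4 = 256 ppt = 0.256 ppb; ΔF = 0.26 × 0.256 = 0.0666 W/m².
Total ΔF = 6.1668 + 0.7341 + 0.1546 + 0.0666 = 7.1221 W/m².

ΔF = 7.12 W/m²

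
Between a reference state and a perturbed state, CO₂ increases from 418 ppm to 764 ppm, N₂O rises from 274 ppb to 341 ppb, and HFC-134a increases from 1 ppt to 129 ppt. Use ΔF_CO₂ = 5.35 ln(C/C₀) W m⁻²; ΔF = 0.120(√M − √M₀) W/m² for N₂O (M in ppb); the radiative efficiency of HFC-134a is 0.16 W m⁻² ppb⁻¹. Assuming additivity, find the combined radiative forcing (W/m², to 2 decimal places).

CO₂: 5.35 × ln(764/418) = 5.35 × ln(1.82775) = 5.35 × 0.60309 = 3.2265 W/m².
N₂O: 0.120 × (√341 − √274) = 0.120 × (18.4662 − 16.5529) = 0.120 × 1.9133 = 0.2296 W/m².
HFC-134a: Δ = 129 − 1 = 128 ppt = 0.128 ppb; ΔF = 0.16 × 0.128 = 0.0205 W/m².
Total ΔF = 3.2265 + 0.2296 + 0.0205 = 3.4766 W/m².

ΔF = 3.48 W/m²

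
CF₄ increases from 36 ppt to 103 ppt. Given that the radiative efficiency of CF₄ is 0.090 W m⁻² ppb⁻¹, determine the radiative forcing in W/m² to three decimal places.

CF₄: Δ = 103 − 36 = 67 ppt = 0.067 ppb; ΔF = 0.090 × 0.067 = 0.0060 W/m².

ΔF = 0.006 W/m²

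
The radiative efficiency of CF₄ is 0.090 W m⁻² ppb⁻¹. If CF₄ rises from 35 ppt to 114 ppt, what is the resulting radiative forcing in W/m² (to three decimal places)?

ΔF = 0.007 W/m²

CF₄: Δ = 114 − 35 = 79 ppt = 0.079 ppb; ΔF = 0.090 × 0.079 = 0.0071 W/m².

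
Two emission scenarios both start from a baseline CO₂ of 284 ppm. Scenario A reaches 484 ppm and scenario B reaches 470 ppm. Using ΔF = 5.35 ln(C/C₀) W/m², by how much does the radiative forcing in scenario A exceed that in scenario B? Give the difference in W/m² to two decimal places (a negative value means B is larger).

ΔF_A = 5.35 ln(484/284) = 5.35 × 0.53311 = 2.8521 W/m².
ΔF_B = 5.35 ln(470/284) = 5.35 × 0.50376 = 2.6951 W/m².
Difference: 2.8521 − 2.6951 = 0.1570 W/m².
(Equivalently, ΔF_A − ΔF_B = 5.35 ln(484/470) = 5.35 × 0.02935 = 0.1570 W/m².)

ΔF_A − ΔF_B = 0.16 W/m²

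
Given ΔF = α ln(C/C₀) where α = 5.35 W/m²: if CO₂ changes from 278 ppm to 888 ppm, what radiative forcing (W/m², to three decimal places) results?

ΔF = 6.213 W/m²

CO₂: 5.35 × ln(888/278) = 5.35 × ln(3.19424) = 5.35 × 1.16135 = 6.2132 W/m².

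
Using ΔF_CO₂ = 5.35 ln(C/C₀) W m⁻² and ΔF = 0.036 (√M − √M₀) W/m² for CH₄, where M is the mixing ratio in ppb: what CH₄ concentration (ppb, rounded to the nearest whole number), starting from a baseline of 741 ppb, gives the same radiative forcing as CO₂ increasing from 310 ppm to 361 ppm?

CO₂ forcing: 5.35 × ln(361/310) = 5.35 × 0.152306 = 0.81484 W/m².
Set 0.036(√M − √741) = 0.81484: √M = 0.81484/0.036 + √741 = 22.6344 + 27.2213 = 49.8557.
M = (49.8557)² = 2485.59 ppb.

M ≈ 2486 ppb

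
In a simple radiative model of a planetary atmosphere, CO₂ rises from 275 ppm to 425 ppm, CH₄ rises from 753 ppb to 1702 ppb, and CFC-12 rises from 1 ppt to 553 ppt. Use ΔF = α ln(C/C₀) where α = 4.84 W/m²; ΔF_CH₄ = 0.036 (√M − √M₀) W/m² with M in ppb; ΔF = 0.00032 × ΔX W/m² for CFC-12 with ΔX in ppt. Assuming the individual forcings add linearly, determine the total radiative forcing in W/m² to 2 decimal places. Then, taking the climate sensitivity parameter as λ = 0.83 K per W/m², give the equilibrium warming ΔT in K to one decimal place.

ΔF = 2.78 W/m²; ΔT = 2.3 K

CO₂: 4.84 × ln(425/275) = 4.84 × ln(1.54545) = 4.84 × 0.43532 = 2.1069 W/m².
CH₄: 0.036 × (√1702 − √753) = 0.036 × (41.2553 − 27.4408) = 0.036 × 13.8145 = 0.4973 W/m².
CFC-12: ΔF = 0.00032 × (553 − 1) = 0.00032 × 552 = 0.1766 W/m².
Total ΔF = 2.1069 + 0.4973 + 0.1766 = 2.7808 W/m².
ΔT = λ ΔF = 0.83 × 2.78 = 2.3074 K.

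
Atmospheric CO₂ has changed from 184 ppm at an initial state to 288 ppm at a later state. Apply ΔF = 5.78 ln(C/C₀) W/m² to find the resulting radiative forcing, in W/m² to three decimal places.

ΔF = 2.590 W/m²

CO₂ absorption bands are partially saturated, so forcing scales with the logarithm of the concentration ratio.
CO₂: 5.78 × ln(288/184) = 5.78 × ln(1.56522) = 5.78 × 0.44803 = 2.5896 W/m².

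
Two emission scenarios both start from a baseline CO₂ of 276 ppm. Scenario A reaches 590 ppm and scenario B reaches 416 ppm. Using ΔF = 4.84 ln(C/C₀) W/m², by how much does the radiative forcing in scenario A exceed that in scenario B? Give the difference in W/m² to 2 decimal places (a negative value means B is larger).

ΔF_A = 4.84 ln(590/276) = 4.84 × 0.75972 = 3.6770 W/m².
ΔF_B = 4.84 ln(416/276) = 4.84 × 0.41028 = 1.9858 W/m².
Difference: 3.6770 − 1.9858 = 1.6912 W/m².

ΔF_A − ΔF_B = 1.69 W/m²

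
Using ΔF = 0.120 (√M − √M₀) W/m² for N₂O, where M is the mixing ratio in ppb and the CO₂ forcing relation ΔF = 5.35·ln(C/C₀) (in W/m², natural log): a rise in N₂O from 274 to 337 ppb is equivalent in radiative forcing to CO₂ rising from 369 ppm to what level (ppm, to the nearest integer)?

N₂O forcing: 0.120 × (√337 − √274) = 0.120 × (18.3576 − 16.5529) = 0.120 × 1.8047 = 0.21656 W/m².
Set 5.35 ln(C/369) = 0.21656: ln(C/369) = 0.21656/5.35 = 0.04048, so C = 369 × e^0.04048 = 369 × 1.04131 = 384.24 ppm.

C ≈ 384 ppm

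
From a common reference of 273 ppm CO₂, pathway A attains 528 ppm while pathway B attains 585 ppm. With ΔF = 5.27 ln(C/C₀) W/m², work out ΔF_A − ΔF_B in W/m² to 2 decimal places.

ΔF_A = 5.27 ln(528/273) = 5.27 × 0.65962 = 3.4762 W/m².
ΔF_B = 5.27 ln(585/273) = 5.27 × 0.76214 = 4.0165 W/m².
Difference: 3.4762 − 4.0165 = -0.5403 W/m².
(Equivalently, ΔF_A − ΔF_B = 5.27 ln(528/585) = 5.27 × -0.10252 = -0.5403 W/m².)

ΔF_A − ΔF_B = -0.54 W/m²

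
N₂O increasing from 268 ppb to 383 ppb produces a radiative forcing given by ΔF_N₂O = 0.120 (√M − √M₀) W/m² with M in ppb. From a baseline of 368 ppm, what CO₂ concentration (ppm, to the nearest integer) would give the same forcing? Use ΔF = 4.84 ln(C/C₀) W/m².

N₂O forcing: 0.120 × (√383 − √268) = 0.120 × (19.5704 − 16.3707) = 0.120 × 3.1997 = 0.38396 W/m².
Set 4.84 ln(C/368) = 0.38396: ln(C/368) = 0.38396/4.84 = 0.07933, so C = 368 × e^0.07933 = 368 × 1.08256 = 398.38 ppm.

C ≈ 398 ppm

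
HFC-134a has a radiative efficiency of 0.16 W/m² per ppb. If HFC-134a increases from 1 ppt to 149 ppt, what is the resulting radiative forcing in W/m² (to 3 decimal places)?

ΔF = 0.024 W/m²

HFC-134a: Δ = 149 − 1 = 148 ppt = 0.148 ppb; ΔF = 0.16 × 0.148 = 0.0237 W/m².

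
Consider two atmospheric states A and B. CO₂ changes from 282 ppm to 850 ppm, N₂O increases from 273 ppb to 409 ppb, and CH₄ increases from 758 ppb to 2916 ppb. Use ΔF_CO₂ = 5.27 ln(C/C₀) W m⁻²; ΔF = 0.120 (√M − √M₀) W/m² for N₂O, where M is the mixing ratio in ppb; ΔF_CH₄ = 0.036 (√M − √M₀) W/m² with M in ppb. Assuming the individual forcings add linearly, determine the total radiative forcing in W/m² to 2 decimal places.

CO₂: 5.27 × ln(850/282) = 5.27 × ln(3.01418) = 5.27 × 1.10333 = 5.8145 W/m².
N₂O: 0.120 × (√409 − √273) = 0.120 × (20.2237 − 16.5227) = 0.120 × 3.7010 = 0.4441 W/m².
CH₄: 0.036 × (√2916 − √758) = 0.036 × (54.0000 − 27.5318) = 0.036 × 26.4682 = 0.9529 W/m².
Total ΔF = 5.8145 + 0.4441 + 0.9529 = 7.2115 W/m².

ΔF = 7.21 W/m²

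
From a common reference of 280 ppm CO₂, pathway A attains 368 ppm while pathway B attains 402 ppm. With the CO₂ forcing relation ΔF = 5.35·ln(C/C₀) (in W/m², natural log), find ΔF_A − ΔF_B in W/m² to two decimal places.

ΔF_A − ΔF_B = -0.47 W/m²

ΔF_A = 5.35 ln(368/280) = 5.35 × 0.27329 = 1.4621 W/m².
ΔF_B = 5.35 ln(402/280) = 5.35 × 0.36166 = 1.9349 W/m².
Difference: 1.4621 − 1.9349 = -0.4728 W/m².
(Equivalently, ΔF_A − ΔF_B = 5.35 ln(368/402) = 5.35 × -0.08837 = -0.4728 W/m².)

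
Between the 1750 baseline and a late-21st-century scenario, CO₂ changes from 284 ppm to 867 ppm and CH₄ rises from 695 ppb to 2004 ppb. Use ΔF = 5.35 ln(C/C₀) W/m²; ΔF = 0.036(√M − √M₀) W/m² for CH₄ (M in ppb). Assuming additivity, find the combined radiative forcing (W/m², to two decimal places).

ΔF = 6.63 W/m²

CO₂: 5.35 × ln(867/284) = 5.35 × ln(3.05282) = 5.35 × 1.11607 = 5.9710 W/m².
CH₄: 0.036 × (√2004 − √695) = 0.036 × (44.7661 − 26.3629) = 0.036 × 18.4032 = 0.6625 W/m².
Total ΔF = 5.9710 + 0.6625 = 6.6335 W/m².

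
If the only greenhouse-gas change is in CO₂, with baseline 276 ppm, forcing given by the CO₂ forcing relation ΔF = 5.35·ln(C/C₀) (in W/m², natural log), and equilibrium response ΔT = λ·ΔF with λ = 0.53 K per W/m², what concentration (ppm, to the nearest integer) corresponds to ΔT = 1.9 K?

Required forcing: ΔF = ΔT/λ = 1.9/0.53 = 3.5849 W/m².
Then ln(C/276) = ΔF/5.35 = 3.5849/5.35 = 0.67007.
So C = 276 × e^0.67007 = 276 × 1.95437 = 539.41 ppm.

C ≈ 539 ppm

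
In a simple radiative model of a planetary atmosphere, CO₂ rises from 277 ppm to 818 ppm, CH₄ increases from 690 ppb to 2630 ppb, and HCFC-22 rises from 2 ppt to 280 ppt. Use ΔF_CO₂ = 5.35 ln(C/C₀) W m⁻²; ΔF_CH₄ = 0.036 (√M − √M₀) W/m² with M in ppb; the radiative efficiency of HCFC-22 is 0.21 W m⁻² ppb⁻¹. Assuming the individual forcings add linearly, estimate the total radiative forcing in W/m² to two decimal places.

ΔF = 6.75 W/m²

CO₂: 5.35 × ln(818/277) = 5.35 × ln(2.95307) = 5.35 × 1.08285 = 5.7932 W/m².
CH₄: 0.036 × (√2630 − √690) = 0.036 × (51.2835 − 26.2679) = 0.036 × 25.0156 = 0.9006 W/m².
HCFC-22: Δ = 280 − 2 = 278 ppt = 0.278 ppb; ΔF = 0.21 × 0.278 = 0.0584 W/m².
Total ΔF = 5.7932 + 0.9006 + 0.0584 = 6.7522 W/m².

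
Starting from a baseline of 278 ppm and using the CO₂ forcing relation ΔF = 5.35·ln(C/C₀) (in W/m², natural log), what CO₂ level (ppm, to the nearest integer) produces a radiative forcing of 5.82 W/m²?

Set 5.35 ln(C/278) = 5.82, so ln(C/278) = 5.82/5.35 = 1.08785.
Then C/278 = e^1.08785 = 2.96789, giving C = 278 × 2.96789 = 825.07 ppm.

C ≈ 825 ppm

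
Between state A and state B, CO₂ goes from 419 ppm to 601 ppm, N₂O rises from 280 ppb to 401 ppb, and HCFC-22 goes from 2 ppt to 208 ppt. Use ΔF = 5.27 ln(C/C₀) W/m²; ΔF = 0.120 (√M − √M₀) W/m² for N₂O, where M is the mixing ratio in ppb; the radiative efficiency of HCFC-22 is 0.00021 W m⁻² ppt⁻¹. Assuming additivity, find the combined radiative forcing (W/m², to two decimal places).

ΔF = 2.34 W/m²

CO₂: 5.27 × ln(601/419) = 5.27 × ln(1.43437) = 5.27 × 0.36073 = 1.9010 W/m².
N₂O: 0.120 × (√401 − √280) = 0.120 × (20.0250 − 16.7332) = 0.120 × 3.2918 = 0.3950 W/m².
HCFC-22: ΔF = 0.00021 × (208 − 2) = 0.00021 × 206 = 0.0433 W/m².
Total ΔF = 1.9010 + 0.3950 + 0.0433 = 2.3393 W/m².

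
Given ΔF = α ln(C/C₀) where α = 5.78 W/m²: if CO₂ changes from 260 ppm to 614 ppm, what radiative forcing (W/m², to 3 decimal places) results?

CO₂: 5.78 × ln(614/260) = 5.78 × ln(2.36154) = 5.78 × 0.85931 = 4.9668 W/m².

ΔF = 4.967 W/m²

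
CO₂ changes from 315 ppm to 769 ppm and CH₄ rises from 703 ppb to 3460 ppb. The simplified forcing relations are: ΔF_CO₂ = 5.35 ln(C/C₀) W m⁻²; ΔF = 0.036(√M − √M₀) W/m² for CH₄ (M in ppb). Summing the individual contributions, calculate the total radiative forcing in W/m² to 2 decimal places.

ΔF = 5.94 W/m²

CO₂: 5.35 × ln(769/315) = 5.35 × ln(2.44127) = 5.35 × 0.89252 = 4.7750 W/m².
CH₄: 0.036 × (√3460 − √703) = 0.036 × (58.8218 − 26.5141) = 0.036 × 32.3077 = 1.1631 W/m².
Total ΔF = 4.7750 + 1.1631 = 5.9381 W/m².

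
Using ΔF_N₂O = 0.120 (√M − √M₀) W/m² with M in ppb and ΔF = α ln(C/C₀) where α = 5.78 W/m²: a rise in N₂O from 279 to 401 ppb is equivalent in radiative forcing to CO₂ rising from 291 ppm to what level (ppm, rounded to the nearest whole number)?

N₂O forcing: 0.120 × (√401 − √279) = 0.120 × (20.0250 − 16.7033) = 0.120 × 3.3217 = 0.39860 W/m².
Set 5.78 ln(C/291) = 0.39860: ln(C/291) = 0.39860/5.78 = 0.06896, so C = 291 × e^0.06896 = 291 × 1.07139 = 311.77 ppm.

C ≈ 312 ppm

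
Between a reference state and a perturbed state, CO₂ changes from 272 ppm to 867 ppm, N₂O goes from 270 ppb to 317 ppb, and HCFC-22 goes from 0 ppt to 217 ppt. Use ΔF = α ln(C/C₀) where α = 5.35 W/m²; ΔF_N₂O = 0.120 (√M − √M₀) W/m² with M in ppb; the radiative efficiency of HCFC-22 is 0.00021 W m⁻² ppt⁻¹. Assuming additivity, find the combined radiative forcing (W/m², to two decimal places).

ΔF = 6.41 W/m²

CO₂: 5.35 × ln(867/272) = 5.35 × ln(3.18750) = 5.35 × 1.15924 = 6.2019 W/m².
N₂O: 0.120 × (√317 − √270) = 0.120 × (17.8045 − 16.4317) = 0.120 × 1.3728 = 0.1647 W/m².
HCFC-22: ΔF = 0.00021 × (217 − 0) = 0.00021 × 217 = 0.0456 W/m².
Total ΔF = 6.2019 + 0.1647 + 0.0456 = 6.4122 W/m².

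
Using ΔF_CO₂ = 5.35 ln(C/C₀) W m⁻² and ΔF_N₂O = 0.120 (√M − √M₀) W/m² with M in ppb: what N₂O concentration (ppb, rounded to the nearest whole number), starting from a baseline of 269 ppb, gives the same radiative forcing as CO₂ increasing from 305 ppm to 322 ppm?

CO₂ forcing: 5.35 × ln(322/305) = 5.35 × 0.054240 = 0.29018 W/m².
Set 0.120(√M − √269) = 0.29018: √M = 0.29018/0.120 + √269 = 2.4182 + 16.4012 = 18.8194.
M = (18.8194)² = 354.17 ppb.

M ≈ 354 ppb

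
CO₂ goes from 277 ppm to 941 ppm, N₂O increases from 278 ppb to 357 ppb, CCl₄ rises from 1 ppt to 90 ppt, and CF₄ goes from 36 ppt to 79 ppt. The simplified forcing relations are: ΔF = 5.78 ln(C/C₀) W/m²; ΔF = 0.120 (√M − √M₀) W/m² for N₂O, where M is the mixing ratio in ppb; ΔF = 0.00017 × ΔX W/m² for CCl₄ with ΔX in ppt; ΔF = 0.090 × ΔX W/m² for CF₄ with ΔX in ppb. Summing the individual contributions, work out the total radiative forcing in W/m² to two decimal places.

ΔF = 7.35 W/m²

CO₂: 5.78 × ln(941/277) = 5.78 × ln(3.39711) = 5.78 × 1.22293 = 7.0685 W/m².
N₂O: 0.120 × (√357 − √278) = 0.120 × (18.8944 − 16.6733) = 0.120 × 2.2211 = 0.2665 W/m².
CCl₄: ΔF = 0.00017 × (90 − 1) = 0.00017 × 89 = 0.0151 W/m².
CF₄: Δ = 79 − 36 = 43 ppt = 0.043 ppb; ΔF = 0.090 × 0.043 = 0.0039 W/m².
Total ΔF = 7.0685 + 0.2665 + 0.0151 + 0.0039 = 7.3540 W/m².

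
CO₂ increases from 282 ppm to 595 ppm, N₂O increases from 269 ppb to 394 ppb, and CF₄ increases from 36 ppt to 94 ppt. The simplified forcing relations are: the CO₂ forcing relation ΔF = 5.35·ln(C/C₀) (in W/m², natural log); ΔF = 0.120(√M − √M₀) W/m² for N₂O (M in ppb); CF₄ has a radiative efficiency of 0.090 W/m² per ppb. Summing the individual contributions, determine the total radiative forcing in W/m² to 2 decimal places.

ΔF = 4.41 W/m²

CO₂: 5.35 × ln(595/282) = 5.35 × ln(2.10993) = 5.35 × 0.74665 = 3.9946 W/m².
N₂O: 0.120 × (√394 − √269) = 0.120 × (19.8494 − 16.4012) = 0.120 × 3.4482 = 0.4138 W/m².
CF₄: Δ = 94 − 36 = 58 ppt = 0.058 ppb; ΔF = 0.090 × 0.058 = 0.0052 W/m².
Total ΔF = 3.9946 + 0.4138 + 0.0052 = 4.4136 W/m².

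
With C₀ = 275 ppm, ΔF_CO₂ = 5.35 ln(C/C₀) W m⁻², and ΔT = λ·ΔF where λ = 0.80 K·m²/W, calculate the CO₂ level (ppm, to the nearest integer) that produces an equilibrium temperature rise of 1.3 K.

Required forcing: ΔF = ΔT/λ = 1.3/0.80 = 1.6250 W/m².
Then ln(C/275) = ΔF/5.35 = 1.6250/5.35 = 0.30374.
So C = 275 × e^0.30374 = 275 × 1.35492 = 372.60 ppm.

C ≈ 373 ppm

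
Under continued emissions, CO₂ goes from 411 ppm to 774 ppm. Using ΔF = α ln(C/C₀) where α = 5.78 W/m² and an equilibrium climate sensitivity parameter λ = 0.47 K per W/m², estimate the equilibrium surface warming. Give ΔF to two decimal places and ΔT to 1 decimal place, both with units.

CO₂: 5.78 × ln(774/411) = 5.78 × ln(1.88321) = 5.78 × 0.63298 = 3.6586 W/m².
ΔT = λ ΔF = 0.47 × 3.66 = 1.7202 K.

ΔF = 3.66 W/m²; ΔT = 1.7 K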